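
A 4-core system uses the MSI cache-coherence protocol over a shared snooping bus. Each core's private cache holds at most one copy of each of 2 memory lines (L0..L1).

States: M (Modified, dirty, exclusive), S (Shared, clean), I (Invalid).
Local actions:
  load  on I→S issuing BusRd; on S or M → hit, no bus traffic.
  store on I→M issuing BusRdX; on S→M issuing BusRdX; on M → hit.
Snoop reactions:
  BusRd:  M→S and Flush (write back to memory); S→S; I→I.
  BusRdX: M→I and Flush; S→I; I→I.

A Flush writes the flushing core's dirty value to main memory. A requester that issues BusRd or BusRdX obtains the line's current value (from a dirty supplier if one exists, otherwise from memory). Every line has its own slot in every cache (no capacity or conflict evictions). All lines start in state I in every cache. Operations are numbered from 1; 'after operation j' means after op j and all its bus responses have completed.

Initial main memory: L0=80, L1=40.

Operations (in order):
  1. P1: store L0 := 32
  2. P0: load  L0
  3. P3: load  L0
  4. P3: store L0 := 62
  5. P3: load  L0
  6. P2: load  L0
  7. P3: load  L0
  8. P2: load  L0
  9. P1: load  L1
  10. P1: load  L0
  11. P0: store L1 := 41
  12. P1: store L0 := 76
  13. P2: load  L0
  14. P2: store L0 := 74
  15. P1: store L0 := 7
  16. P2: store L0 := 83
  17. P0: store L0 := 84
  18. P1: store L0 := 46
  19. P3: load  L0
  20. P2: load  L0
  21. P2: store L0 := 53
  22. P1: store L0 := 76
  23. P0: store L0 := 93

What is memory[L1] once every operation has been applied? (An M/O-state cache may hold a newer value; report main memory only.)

  op1 P1: store L0 := 32 → I/M/I/I on L0; bus BusRdX; mem=80
  op2 P0: load  L0 → S/S/I/I on L0; bus BusRd Flush; mem=32
  op3 P3: load  L0 → S/S/I/S on L0; bus BusRd; mem=32
  op4 P3: store L0 := 62 → I/I/I/M on L0; bus BusRdX; mem=32
  op5 P3: load  L0 → I/I/I/M on L0; bus (none); mem=32
  op6 P2: load  L0 → I/I/S/S on L0; bus BusRd Flush; mem=62
  op7 P3: load  L0 → I/I/S/S on L0; bus (none); mem=62
  op8 P2: load  L0 → I/I/S/S on L0; bus (none); mem=62
  op9 P1: load  L1 → I/S/I/I on L1; bus BusRd; mem=40
  op10 P1: load  L0 → I/S/S/S on L0; bus BusRd; mem=62
  op11 P0: store L1 := 41 → M/I/I/I on L1; bus BusRdX; mem=40
  op12 P1: store L0 := 76 → I/M/I/I on L0; bus BusRdX; mem=62
  op13 P2: load  L0 → I/S/S/I on L0; bus BusRd Flush; mem=76
  op14 P2: store L0 := 74 → I/I/M/I on L0; bus BusRdX; mem=76
  op15 P1: store L0 := 7 → I/M/I/I on L0; bus BusRdX Flush; mem=74
  op16 P2: store L0 := 83 → I/I/M/I on L0; bus BusRdX Flush; mem=7
  op17 P0: store L0 := 84 → M/I/I/I on L0; bus BusRdX Flush; mem=83
  op18 P1: store L0 := 46 → I/M/I/I on L0; bus BusRdX Flush; mem=84
  op19 P3: load  L0 → I/S/I/S on L0; bus BusRd Flush; mem=46
  op20 P2: load  L0 → I/S/S/S on L0; bus BusRd; mem=46
  op21 P2: store L0 := 53 → I/I/M/I on L0; bus BusRdX; mem=46
  op22 P1: store L0 := 76 → I/M/I/I on L0; bus BusRdX Flush; mem=53
  op23 P0: store L0 := 93 → M/I/I/I on L0; bus BusRdX Flush; mem=76

memory[L1] = 40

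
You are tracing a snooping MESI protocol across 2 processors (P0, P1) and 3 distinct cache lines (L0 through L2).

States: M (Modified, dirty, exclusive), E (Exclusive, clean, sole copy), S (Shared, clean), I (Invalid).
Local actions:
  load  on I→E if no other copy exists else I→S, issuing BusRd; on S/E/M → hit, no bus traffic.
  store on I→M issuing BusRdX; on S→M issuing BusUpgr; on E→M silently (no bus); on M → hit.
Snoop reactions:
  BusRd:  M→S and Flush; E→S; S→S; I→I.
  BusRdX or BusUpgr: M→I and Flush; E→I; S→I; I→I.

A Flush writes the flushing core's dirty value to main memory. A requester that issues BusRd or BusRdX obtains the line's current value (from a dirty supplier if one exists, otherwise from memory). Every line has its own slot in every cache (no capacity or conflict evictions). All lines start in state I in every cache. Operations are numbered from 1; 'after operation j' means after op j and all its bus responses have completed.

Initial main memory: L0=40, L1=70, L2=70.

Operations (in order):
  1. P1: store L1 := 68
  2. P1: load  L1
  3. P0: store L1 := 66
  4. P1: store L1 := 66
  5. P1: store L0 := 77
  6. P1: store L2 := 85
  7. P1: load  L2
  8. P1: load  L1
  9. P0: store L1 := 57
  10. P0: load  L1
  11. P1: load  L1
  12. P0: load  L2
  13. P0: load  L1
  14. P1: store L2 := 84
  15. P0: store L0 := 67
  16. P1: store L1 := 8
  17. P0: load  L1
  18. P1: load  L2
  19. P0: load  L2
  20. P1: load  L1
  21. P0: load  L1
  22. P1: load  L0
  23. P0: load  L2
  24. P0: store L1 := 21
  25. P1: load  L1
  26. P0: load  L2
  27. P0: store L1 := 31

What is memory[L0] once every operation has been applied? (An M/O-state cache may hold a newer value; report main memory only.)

memory[L0] = 67

step 1: P1: store L1 := 68  ⟶  IM  (L1)  txn=BusRdX  M[L1]=70
step 2: P1: load  L1  ⟶  IM  (L1)  txn=∅  M[L1]=70
step 3: P0: store L1 := 66  ⟶  MI  (L1)  txn=BusRdX+Flush  M[L1]=68
step 4: P1: store L1 := 66  ⟶  IM  (L1)  txn=BusRdX+Flush  M[L1]=66
step 5: P1: store L0 := 77  ⟶  IM  (L0)  txn=BusRdX  M[L0]=40
step 6: P1: store L2 := 85  ⟶  IM  (L2)  txn=BusRdX  M[L2]=70
step 7: P1: load  L2  ⟶  IM  (L2)  txn=∅  M[L2]=70
step 8: P1: load  L1  ⟶  IM  (L1)  txn=∅  M[L1]=66
step 9: P0: store L1 := 57  ⟶  MI  (L1)  txn=BusRdX+Flush  M[L1]=66
step 10: P0: load  L1  ⟶  MI  (L1)  txn=∅  M[L1]=66
step 11: P1: load  L1  ⟶  SS  (L1)  txn=BusRd+Flush  M[L1]=57
step 12: P0: load  L2  ⟶  SS  (L2)  txn=BusRd+Flush  M[L2]=85
step 13: P0: load  L1  ⟶  SS  (L1)  txn=∅  M[L1]=57
step 14: P1: store L2 := 84  ⟶  IM  (L2)  txn=BusUpgr  M[L2]=85
step 15: P0: store L0 := 67  ⟶  MI  (L0)  txn=BusRdX+Flush  M[L0]=77
step 16: P1: store L1 := 8  ⟶  IM  (L1)  txn=BusUpgr  M[L1]=57
step 17: P0: load  L1  ⟶  SS  (L1)  txn=BusRd+Flush  M[L1]=8
step 18: P1: load  L2  ⟶  IM  (L2)  txn=∅  M[L2]=85
step 19: P0: load  L2  ⟶  SS  (L2)  txn=BusRd+Flush  M[L2]=84
step 20: P1: load  L1  ⟶  SS  (L1)  txn=∅  M[L1]=8
step 21: P0: load  L1  ⟶  SS  (L1)  txn=∅  M[L1]=8
step 22: P1: load  L0  ⟶  SS  (L0)  txn=BusRd+Flush  M[L0]=67
step 23: P0: load  L2  ⟶  SS  (L2)  txn=∅  M[L2]=84
step 24: P0: store L1 := 21  ⟶  MI  (L1)  txn=BusUpgr  M[L1]=8
step 25: P1: load  L1  ⟶  SS  (L1)  txn=BusRd+Flush  M[L1]=21
step 26: P0: load  L2  ⟶  SS  (L2)  txn=∅  M[L2]=84
step 27: P0: store L1 := 31  ⟶  MI  (L1)  txn=BusUpgr  M[L1]=21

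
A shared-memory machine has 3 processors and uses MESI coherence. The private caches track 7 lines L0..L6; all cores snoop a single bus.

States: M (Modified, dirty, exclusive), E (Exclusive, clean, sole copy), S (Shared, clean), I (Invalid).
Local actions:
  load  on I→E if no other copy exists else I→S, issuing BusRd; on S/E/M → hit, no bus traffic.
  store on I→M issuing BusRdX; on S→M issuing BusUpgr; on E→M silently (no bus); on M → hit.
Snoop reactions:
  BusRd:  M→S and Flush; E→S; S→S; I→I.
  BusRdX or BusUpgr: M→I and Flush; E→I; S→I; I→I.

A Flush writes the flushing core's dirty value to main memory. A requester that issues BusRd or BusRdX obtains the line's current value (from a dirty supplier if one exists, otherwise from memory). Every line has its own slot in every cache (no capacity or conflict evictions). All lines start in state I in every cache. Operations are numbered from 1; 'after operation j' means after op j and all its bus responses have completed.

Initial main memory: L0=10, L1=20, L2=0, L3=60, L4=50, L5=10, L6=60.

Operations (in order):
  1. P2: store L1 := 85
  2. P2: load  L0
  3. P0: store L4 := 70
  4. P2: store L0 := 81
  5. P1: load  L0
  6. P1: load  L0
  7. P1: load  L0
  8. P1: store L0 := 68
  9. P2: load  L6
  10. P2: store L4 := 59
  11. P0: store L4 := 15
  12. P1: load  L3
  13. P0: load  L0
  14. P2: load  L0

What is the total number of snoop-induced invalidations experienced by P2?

invalidations = 2

  op1 P2: store L1 := 85 → I/I/M on L1; bus BusRdX; mem=20
  op2 P2: load  L0 → I/I/E on L0; bus BusRd; mem=10
  op3 P0: store L4 := 70 → M/I/I on L4; bus BusRdX; mem=50
  op4 P2: store L0 := 81 → I/I/M on L0; bus (none); mem=10
  op5 P1: load  L0 → I/S/S on L0; bus BusRd Flush; mem=81
  op6 P1: load  L0 → I/S/S on L0; bus (none); mem=81
  op7 P1: load  L0 → I/S/S on L0; bus (none); mem=81
  op8 P1: store L0 := 68 → I/M/I on L0; bus BusUpgr; mem=81
  op9 P2: load  L6 → I/I/E on L6; bus BusRd; mem=60
  op10 P2: store L4 := 59 → I/I/M on L4; bus BusRdX Flush; mem=70
  op11 P0: store L4 := 15 → M/I/I on L4; bus BusRdX Flush; mem=59
  op12 P1: load  L3 → I/E/I on L3; bus BusRd; mem=60
  op13 P0: load  L0 → S/S/I on L0; bus BusRd Flush; mem=68
  op14 P2: load  L0 → S/S/S on L0; bus BusRd; mem=68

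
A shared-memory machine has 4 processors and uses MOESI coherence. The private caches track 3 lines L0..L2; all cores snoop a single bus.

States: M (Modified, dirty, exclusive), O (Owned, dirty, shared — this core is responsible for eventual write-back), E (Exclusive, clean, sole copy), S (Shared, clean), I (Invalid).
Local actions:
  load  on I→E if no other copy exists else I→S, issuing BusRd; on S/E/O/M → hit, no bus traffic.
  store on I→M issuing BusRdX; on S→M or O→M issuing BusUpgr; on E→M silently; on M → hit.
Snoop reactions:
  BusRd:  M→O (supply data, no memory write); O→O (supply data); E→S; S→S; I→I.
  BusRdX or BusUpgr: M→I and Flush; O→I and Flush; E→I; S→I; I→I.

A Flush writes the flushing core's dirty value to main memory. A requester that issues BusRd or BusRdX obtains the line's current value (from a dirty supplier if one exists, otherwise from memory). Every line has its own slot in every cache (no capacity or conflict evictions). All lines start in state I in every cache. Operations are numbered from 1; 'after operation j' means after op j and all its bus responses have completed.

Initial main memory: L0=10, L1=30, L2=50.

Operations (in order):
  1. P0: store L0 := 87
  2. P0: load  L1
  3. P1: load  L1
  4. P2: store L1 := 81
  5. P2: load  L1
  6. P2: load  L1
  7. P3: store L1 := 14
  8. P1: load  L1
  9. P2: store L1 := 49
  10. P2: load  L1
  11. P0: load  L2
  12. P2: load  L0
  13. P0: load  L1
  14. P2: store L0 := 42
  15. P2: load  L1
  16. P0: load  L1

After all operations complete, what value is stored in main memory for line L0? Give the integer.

memory[L0] = 87

[1] P0: store L0 := 87 | P0:M(87), P1:I, P2:I, P3:I | bus: BusRdX
[2] P0: load  L1 | P0:E(30), P1:I, P2:I, P3:I | bus: BusRd
[3] P1: load  L1 | P0:S(30), P1:S(30), P2:I, P3:I | bus: BusRd
[4] P2: store L1 := 81 | P0:I, P1:I, P2:M(81), P3:I | bus: BusRdX
[5] P2: load  L1 | P0:I, P1:I, P2:M(81), P3:I | bus: none
[6] P2: load  L1 | P0:I, P1:I, P2:M(81), P3:I | bus: none
[7] P3: store L1 := 14 | P0:I, P1:I, P2:I, P3:M(14) | bus: BusRdX,Flush
[8] P1: load  L1 | P0:I, P1:S(14), P2:I, P3:O(14) | bus: BusRd
[9] P2: store L1 := 49 | P0:I, P1:I, P2:M(49), P3:I | bus: BusRdX,Flush
[10] P2: load  L1 | P0:I, P1:I, P2:M(49), P3:I | bus: none
[11] P0: load  L2 | P0:E(50), P1:I, P2:I, P3:I | bus: BusRd
[12] P2: load  L0 | P0:O(87), P1:I, P2:S(87), P3:I | bus: BusRd
[13] P0: load  L1 | P0:S(49), P1:I, P2:O(49), P3:I | bus: BusRd
[14] P2: store L0 := 42 | P0:I, P1:I, P2:M(42), P3:I | bus: BusUpgr,Flush
[15] P2: load  L1 | P0:S(49), P1:I, P2:O(49), P3:I | bus: none
[16] P0: load  L1 | P0:S(49), P1:I, P2:O(49), P3:I | bus: none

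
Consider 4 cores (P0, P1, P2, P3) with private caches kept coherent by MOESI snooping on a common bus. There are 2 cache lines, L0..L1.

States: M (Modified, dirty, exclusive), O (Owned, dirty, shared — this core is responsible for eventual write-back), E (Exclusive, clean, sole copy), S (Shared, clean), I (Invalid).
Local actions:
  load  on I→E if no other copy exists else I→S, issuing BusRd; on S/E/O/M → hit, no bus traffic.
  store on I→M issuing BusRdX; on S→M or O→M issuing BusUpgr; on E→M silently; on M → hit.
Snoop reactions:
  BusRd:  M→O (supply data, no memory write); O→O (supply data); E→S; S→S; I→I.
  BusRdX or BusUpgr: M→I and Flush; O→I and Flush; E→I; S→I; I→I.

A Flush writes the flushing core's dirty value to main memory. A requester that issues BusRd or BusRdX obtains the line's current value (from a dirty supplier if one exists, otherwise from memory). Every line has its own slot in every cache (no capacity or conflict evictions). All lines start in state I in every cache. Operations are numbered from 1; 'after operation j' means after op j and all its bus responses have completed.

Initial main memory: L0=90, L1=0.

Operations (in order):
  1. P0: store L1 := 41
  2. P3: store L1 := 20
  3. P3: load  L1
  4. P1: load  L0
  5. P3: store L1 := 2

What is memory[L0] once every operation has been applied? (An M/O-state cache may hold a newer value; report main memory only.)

memory[L0] = 90

  op1 P0: store L1 := 41 → M/I/I/I on L1; bus BusRdX; mem=0
  op2 P3: store L1 := 20 → I/I/I/M on L1; bus BusRdX Flush; mem=41
  op3 P3: load  L1 → I/I/I/M on L1; bus (none); mem=41
  op4 P1: load  L0 → I/E/I/I on L0; bus BusRd; mem=90
  op5 P3: store L1 := 2 → I/I/I/M on L1; bus (none); mem=41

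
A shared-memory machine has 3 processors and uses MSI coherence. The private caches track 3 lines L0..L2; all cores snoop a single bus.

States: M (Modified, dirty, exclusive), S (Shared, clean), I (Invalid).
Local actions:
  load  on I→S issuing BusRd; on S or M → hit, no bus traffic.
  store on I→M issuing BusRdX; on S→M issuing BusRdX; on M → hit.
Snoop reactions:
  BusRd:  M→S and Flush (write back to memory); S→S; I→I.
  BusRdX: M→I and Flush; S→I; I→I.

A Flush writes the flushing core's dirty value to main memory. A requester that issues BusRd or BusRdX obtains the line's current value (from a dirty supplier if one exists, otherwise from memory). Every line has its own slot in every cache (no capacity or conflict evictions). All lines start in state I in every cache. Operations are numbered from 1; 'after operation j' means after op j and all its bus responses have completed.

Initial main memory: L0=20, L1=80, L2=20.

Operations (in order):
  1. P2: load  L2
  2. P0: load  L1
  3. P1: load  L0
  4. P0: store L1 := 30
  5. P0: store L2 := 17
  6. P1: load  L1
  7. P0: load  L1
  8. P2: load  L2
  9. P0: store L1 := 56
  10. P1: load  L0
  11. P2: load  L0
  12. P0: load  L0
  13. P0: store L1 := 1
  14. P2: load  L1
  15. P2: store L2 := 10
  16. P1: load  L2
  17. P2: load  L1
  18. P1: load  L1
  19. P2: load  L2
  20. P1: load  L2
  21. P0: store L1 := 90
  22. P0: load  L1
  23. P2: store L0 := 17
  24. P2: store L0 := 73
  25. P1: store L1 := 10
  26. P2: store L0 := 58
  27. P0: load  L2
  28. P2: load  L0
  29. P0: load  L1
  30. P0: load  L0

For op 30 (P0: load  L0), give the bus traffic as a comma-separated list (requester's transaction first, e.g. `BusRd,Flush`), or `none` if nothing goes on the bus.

  op1 P2: load  L2 → I/I/S on L2; bus BusRd; mem=20
  op2 P0: load  L1 → S/I/I on L1; bus BusRd; mem=80
  op3 P1: load  L0 → I/S/I on L0; bus BusRd; mem=20
  op4 P0: store L1 := 30 → M/I/I on L1; bus BusRdX; mem=80
  op5 P0: store L2 := 17 → M/I/I on L2; bus BusRdX; mem=20
  op6 P1: load  L1 → S/S/I on L1; bus BusRd Flush; mem=30
  op7 P0: load  L1 → S/S/I on L1; bus (none); mem=30
  op8 P2: load  L2 → S/I/S on L2; bus BusRd Flush; mem=17
  op9 P0: store L1 := 56 → M/I/I on L1; bus BusRdX; mem=30
  op10 P1: load  L0 → I/S/I on L0; bus (none); mem=20
  op11 P2: load  L0 → I/S/S on L0; bus BusRd; mem=20
  op12 P0: load  L0 → S/S/S on L0; bus BusRd; mem=20
  op13 P0: store L1 := 1 → M/I/I on L1; bus (none); mem=30
  op14 P2: load  L1 → S/I/S on L1; bus BusRd Flush; mem=1
  op15 P2: store L2 := 10 → I/I/M on L2; bus BusRdX; mem=17
  op16 P1: load  L2 → I/S/S on L2; bus BusRd Flush; mem=10
  op17 P2: load  L1 → S/I/S on L1; bus (none); mem=1
  op18 P1: load  L1 → S/S/S on L1; bus BusRd; mem=1
  op19 P2: load  L2 → I/S/S on L2; bus (none); mem=10
  op20 P1: load  L2 → I/S/S on L2; bus (none); mem=10
  op21 P0: store L1 := 90 → M/I/I on L1; bus BusRdX; mem=1
  op22 P0: load  L1 → M/I/I on L1; bus (none); mem=1
  op23 P2: store L0 := 17 → I/I/M on L0; bus BusRdX; mem=20
  op24 P2: store L0 := 73 → I/I/M on L0; bus (none); mem=20
  op25 P1: store L1 := 10 → I/M/I on L1; bus BusRdX Flush; mem=90
  op26 P2: store L0 := 58 → I/I/M on L0; bus (none); mem=20
  op27 P0: load  L2 → S/S/S on L2; bus BusRd; mem=10
  op28 P2: load  L0 → I/I/M on L0; bus (none); mem=20
  op29 P0: load  L1 → S/S/I on L1; bus BusRd Flush; mem=10
  op30 P0: load  L0 → S/I/S on L0; bus BusRd Flush; mem=58

bus = BusRd,Flush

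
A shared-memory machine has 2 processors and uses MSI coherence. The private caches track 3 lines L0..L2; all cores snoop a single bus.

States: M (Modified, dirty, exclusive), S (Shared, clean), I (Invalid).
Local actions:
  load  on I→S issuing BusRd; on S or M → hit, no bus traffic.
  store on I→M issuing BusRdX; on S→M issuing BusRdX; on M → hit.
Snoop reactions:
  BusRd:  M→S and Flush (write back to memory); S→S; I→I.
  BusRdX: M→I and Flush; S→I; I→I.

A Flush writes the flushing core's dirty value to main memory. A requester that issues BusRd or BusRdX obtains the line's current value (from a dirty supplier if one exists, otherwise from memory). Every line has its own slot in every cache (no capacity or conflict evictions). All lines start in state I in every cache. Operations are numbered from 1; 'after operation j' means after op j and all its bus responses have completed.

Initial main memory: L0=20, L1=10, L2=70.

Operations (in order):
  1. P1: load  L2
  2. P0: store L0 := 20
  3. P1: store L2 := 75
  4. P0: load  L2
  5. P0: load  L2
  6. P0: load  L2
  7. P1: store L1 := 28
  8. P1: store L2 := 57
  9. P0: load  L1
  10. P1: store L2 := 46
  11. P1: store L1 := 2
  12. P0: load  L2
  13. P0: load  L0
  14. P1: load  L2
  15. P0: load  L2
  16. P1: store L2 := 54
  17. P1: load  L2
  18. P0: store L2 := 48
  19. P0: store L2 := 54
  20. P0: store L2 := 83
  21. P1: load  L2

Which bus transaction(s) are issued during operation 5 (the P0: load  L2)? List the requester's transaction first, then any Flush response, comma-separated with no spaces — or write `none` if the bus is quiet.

step 1: P1: load  L2  ⟶  IS  (L2)  txn=BusRd  M[L2]=70
step 2: P0: store L0 := 20  ⟶  MI  (L0)  txn=BusRdX  M[L0]=20
step 3: P1: store L2 := 75  ⟶  IM  (L2)  txn=BusRdX  M[L2]=70
step 4: P0: load  L2  ⟶  SS  (L2)  txn=BusRd+Flush  M[L2]=75
step 5: P0: load  L2  ⟶  SS  (L2)  txn=∅  M[L2]=75
step 6: P0: load  L2  ⟶  SS  (L2)  txn=∅  M[L2]=75
step 7: P1: store L1 := 28  ⟶  IM  (L1)  txn=BusRdX  M[L1]=10
step 8: P1: store L2 := 57  ⟶  IM  (L2)  txn=BusRdX  M[L2]=75
step 9: P0: load  L1  ⟶  SS  (L1)  txn=BusRd+Flush  M[L1]=28
step 10: P1: store L2 := 46  ⟶  IM  (L2)  txn=∅  M[L2]=75
step 11: P1: store L1 := 2  ⟶  IM  (L1)  txn=BusRdX  M[L1]=28
step 12: P0: load  L2  ⟶  SS  (L2)  txn=BusRd+Flush  M[L2]=46
step 13: P0: load  L0  ⟶  MI  (L0)  txn=∅  M[L0]=20
step 14: P1: load  L2  ⟶  SS  (L2)  txn=∅  M[L2]=46
step 15: P0: load  L2  ⟶  SS  (L2)  txn=∅  M[L2]=46
step 16: P1: store L2 := 54  ⟶  IM  (L2)  txn=BusRdX  M[L2]=46
step 17: P1: load  L2  ⟶  IM  (L2)  txn=∅  M[L2]=46
step 18: P0: store L2 := 48  ⟶  MI  (L2)  txn=BusRdX+Flush  M[L2]=54
step 19: P0: store L2 := 54  ⟶  MI  (L2)  txn=∅  M[L2]=54
step 20: P0: store L2 := 83  ⟶  MI  (L2)  txn=∅  M[L2]=54
step 21: P1: load  L2  ⟶  SS  (L2)  txn=BusRd+Flush  M[L2]=83

bus = none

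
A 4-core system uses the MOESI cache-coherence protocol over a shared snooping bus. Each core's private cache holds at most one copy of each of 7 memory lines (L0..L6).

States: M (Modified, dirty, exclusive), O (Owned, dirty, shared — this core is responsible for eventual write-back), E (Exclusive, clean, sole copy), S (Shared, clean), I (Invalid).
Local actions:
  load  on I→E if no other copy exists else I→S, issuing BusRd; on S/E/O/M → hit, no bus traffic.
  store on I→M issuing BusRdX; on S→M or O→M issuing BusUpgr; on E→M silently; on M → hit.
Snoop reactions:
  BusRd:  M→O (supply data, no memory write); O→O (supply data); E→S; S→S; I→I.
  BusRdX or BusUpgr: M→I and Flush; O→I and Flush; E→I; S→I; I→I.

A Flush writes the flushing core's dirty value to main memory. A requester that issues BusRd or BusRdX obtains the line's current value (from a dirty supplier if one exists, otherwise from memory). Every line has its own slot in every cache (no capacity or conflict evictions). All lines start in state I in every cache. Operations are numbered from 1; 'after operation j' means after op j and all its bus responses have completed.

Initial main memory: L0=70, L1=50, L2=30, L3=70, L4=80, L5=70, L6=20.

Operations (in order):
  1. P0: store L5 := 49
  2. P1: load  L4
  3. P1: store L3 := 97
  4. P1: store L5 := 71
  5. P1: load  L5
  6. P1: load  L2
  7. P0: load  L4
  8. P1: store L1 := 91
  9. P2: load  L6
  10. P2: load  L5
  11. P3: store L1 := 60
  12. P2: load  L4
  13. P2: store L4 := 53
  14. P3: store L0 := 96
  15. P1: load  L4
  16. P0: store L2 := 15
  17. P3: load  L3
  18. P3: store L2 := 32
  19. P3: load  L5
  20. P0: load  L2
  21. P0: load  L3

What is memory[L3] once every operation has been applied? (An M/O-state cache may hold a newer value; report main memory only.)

memory[L3] = 70

step 1: P0: store L5 := 49  ⟶  MIII  (L5)  txn=BusRdX  M[L5]=70
step 2: P1: load  L4  ⟶  IEII  (L4)  txn=BusRd  M[L4]=80
step 3: P1: store L3 := 97  ⟶  IMII  (L3)  txn=BusRdX  M[L3]=70
step 4: P1: store L5 := 71  ⟶  IMII  (L5)  txn=BusRdX+Flush  M[L5]=49
step 5: P1: load  L5  ⟶  IMII  (L5)  txn=∅  M[L5]=49
step 6: P1: load  L2  ⟶  IEII  (L2)  txn=BusRd  M[L2]=30
step 7: P0: load  L4  ⟶  SSII  (L4)  txn=BusRd  M[L4]=80
step 8: P1: store L1 := 91  ⟶  IMII  (L1)  txn=BusRdX  M[L1]=50
step 9: P2: load  L6  ⟶  IIEI  (L6)  txn=BusRd  M[L6]=20
step 10: P2: load  L5  ⟶  IOSI  (L5)  txn=BusRd  M[L5]=49
step 11: P3: store L1 := 60  ⟶  IIIM  (L1)  txn=BusRdX+Flush  M[L1]=91
step 12: P2: load  L4  ⟶  SSSI  (L4)  txn=BusRd  M[L4]=80
step 13: P2: store L4 := 53  ⟶  IIMI  (L4)  txn=BusUpgr  M[L4]=80
step 14: P3: store L0 := 96  ⟶  IIIM  (L0)  txn=BusRdX  M[L0]=70
step 15: P1: load  L4  ⟶  ISOI  (L4)  txn=BusRd  M[L4]=80
step 16: P0: store L2 := 15  ⟶  MIII  (L2)  txn=BusRdX  M[L2]=30
step 17: P3: load  L3  ⟶  IOIS  (L3)  txn=BusRd  M[L3]=70
step 18: P3: store L2 := 32  ⟶  IIIM  (L2)  txn=BusRdX+Flush  M[L2]=15
step 19: P3: load  L5  ⟶  IOSS  (L5)  txn=BusRd  M[L5]=49
step 20: P0: load  L2  ⟶  SIIO  (L2)  txn=BusRd  M[L2]=15
step 21: P0: load  L3  ⟶  SOIS  (L3)  txn=BusRd  M[L3]=70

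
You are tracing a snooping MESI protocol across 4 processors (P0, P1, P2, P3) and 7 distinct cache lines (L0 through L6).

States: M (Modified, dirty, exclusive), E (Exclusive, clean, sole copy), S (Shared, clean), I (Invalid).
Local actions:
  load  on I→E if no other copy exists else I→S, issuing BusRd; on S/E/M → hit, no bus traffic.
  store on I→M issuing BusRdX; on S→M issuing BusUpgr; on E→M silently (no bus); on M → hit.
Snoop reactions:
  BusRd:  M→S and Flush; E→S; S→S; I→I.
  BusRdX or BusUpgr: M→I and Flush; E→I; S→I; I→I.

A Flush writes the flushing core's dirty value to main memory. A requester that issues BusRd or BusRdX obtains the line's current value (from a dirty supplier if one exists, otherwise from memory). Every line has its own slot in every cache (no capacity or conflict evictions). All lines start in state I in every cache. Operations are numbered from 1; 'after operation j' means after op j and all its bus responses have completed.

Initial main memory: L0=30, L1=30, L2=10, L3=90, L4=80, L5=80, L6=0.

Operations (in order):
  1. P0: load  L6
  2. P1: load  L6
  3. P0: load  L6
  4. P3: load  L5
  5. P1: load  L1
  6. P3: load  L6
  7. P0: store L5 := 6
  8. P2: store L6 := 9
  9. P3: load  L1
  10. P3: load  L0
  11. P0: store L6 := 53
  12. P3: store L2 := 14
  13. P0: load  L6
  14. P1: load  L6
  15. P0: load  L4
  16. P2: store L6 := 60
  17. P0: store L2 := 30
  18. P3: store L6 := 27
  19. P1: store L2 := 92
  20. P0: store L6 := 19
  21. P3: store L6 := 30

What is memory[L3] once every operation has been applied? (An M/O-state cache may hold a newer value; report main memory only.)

step 1: P0: load  L6  ⟶  EIII  (L6)  txn=BusRd  M[L6]=0
step 2: P1: load  L6  ⟶  SSII  (L6)  txn=BusRd  M[L6]=0
step 3: P0: load  L6  ⟶  SSII  (L6)  txn=∅  M[L6]=0
step 4: P3: load  L5  ⟶  IIIE  (L5)  txn=BusRd  M[L5]=80
step 5: P1: load  L1  ⟶  IEII  (L1)  txn=BusRd  M[L1]=30
step 6: P3: load  L6  ⟶  SSIS  (L6)  txn=BusRd  M[L6]=0
step 7: P0: store L5 := 6  ⟶  MIII  (L5)  txn=BusRdX  M[L5]=80
step 8: P2: store L6 := 9  ⟶  IIMI  (L6)  txn=BusRdX  M[L6]=0
step 9: P3: load  L1  ⟶  ISIS  (L1)  txn=BusRd  M[L1]=30
step 10: P3: load  L0  ⟶  IIIE  (L0)  txn=BusRd  M[L0]=30
step 11: P0: store L6 := 53  ⟶  MIII  (L6)  txn=BusRdX+Flush  M[L6]=9
step 12: P3: store L2 := 14  ⟶  IIIM  (L2)  txn=BusRdX  M[L2]=10
step 13: P0: load  L6  ⟶  MIII  (L6)  txn=∅  M[L6]=9
step 14: P1: load  L6  ⟶  SSII  (L6)  txn=BusRd+Flush  M[L6]=53
step 15: P0: load  L4  ⟶  EIII  (L4)  txn=BusRd  M[L4]=80
step 16: P2: store L6 := 60  ⟶  IIMI  (L6)  txn=BusRdX  M[L6]=53
step 17: P0: store L2 := 30  ⟶  MIII  (L2)  txn=BusRdX+Flush  M[L2]=14
step 18: P3: store L6 := 27  ⟶  IIIM  (L6)  txn=BusRdX+Flush  M[L6]=60
step 19: P1: store L2 := 92  ⟶  IMII  (L2)  txn=BusRdX+Flush  M[L2]=30
step 20: P0: store L6 := 19  ⟶  MIII  (L6)  txn=BusRdX+Flush  M[L6]=27
step 21: P3: store L6 := 30  ⟶  IIIM  (L6)  txn=BusRdX+Flush  M[L6]=19

memory[L3] = 90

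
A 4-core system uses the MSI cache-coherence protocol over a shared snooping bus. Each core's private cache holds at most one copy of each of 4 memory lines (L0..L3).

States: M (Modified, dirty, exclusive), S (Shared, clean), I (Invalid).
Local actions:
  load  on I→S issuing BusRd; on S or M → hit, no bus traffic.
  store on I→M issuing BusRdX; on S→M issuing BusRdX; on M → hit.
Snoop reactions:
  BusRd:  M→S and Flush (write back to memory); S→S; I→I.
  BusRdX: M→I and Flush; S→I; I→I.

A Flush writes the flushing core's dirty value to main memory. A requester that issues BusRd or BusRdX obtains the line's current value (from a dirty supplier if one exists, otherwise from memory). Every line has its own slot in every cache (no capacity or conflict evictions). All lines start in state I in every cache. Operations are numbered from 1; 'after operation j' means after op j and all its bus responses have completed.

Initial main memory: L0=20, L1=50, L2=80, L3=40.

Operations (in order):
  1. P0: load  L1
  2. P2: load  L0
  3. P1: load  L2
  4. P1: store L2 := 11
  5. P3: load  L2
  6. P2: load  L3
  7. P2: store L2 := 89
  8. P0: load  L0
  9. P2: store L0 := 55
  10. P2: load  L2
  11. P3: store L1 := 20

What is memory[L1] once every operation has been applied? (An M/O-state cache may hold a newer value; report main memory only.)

memory[L1] = 50

  op1 P0: load  L1 → S/I/I/I on L1; bus BusRd; mem=50
  op2 P2: load  L0 → I/I/S/I on L0; bus BusRd; mem=20
  op3 P1: load  L2 → I/S/I/I on L2; bus BusRd; mem=80
  op4 P1: store L2 := 11 → I/M/I/I on L2; bus BusRdX; mem=80
  op5 P3: load  L2 → I/S/I/S on L2; bus BusRd Flush; mem=11
  op6 P2: load  L3 → I/I/S/I on L3; bus BusRd; mem=40
  op7 P2: store L2 := 89 → I/I/M/I on L2; bus BusRdX; mem=11
  op8 P0: load  L0 → S/I/S/I on L0; bus BusRd; mem=20
  op9 P2: store L0 := 55 → I/I/M/I on L0; bus BusRdX; mem=20
  op10 P2: load  L2 → I/I/M/I on L2; bus (none); mem=11
  op11 P3: store L1 := 20 → I/I/I/M on L1; bus BusRdX; mem=50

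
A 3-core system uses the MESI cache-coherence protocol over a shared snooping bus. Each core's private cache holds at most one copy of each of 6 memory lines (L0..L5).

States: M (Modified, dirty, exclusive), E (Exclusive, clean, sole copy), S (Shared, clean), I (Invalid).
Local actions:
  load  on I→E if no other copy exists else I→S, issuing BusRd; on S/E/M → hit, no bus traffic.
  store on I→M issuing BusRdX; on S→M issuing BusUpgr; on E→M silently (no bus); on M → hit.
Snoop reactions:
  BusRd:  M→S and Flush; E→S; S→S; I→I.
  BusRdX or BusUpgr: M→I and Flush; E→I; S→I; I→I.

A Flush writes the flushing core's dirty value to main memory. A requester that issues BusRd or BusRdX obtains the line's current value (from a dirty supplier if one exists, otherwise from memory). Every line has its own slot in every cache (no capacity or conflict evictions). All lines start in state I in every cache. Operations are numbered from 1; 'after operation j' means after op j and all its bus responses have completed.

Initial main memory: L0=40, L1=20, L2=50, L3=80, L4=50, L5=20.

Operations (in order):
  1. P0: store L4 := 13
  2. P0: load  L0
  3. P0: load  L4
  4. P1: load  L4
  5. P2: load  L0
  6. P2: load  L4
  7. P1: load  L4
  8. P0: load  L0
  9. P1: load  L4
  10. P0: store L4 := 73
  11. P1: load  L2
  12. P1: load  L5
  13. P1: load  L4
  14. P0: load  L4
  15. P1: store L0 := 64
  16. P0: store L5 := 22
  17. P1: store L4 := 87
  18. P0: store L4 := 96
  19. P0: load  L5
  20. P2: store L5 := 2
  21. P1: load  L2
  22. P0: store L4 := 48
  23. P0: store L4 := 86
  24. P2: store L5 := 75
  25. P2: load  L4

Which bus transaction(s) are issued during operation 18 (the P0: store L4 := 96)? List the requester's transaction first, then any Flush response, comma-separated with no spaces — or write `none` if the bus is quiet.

bus = BusRdX,Flush

step 1: P0: store L4 := 13  ⟶  MII  (L4)  txn=BusRdX  M[L4]=50
step 2: P0: load  L0  ⟶  EII  (L0)  txn=BusRd  M[L0]=40
step 3: P0: load  L4  ⟶  MII  (L4)  txn=∅  M[L4]=50
step 4: P1: load  L4  ⟶  SSI  (L4)  txn=BusRd+Flush  M[L4]=13
step 5: P2: load  L0  ⟶  SIS  (L0)  txn=BusRd  M[L0]=40
step 6: P2: load  L4  ⟶  SSS  (L4)  txn=BusRd  M[L4]=13
step 7: P1: load  L4  ⟶  SSS  (L4)  txn=∅  M[L4]=13
step 8: P0: load  L0  ⟶  SIS  (L0)  txn=∅  M[L0]=40
step 9: P1: load  L4  ⟶  SSS  (L4)  txn=∅  M[L4]=13
step 10: P0: store L4 := 73  ⟶  MII  (L4)  txn=BusUpgr  M[L4]=13
step 11: P1: load  L2  ⟶  IEI  (L2)  txn=BusRd  M[L2]=50
step 12: P1: load  L5  ⟶  IEI  (L5)  txn=BusRd  M[L5]=20
step 13: P1: load  L4  ⟶  SSI  (L4)  txn=BusRd+Flush  M[L4]=73
step 14: P0: load  L4  ⟶  SSI  (L4)  txn=∅  M[L4]=73
step 15: P1: store L0 := 64  ⟶  IMI  (L0)  txn=BusRdX  M[L0]=40
step 16: P0: store L5 := 22  ⟶  MII  (L5)  txn=BusRdX  M[L5]=20
step 17: P1: store L4 := 87  ⟶  IMI  (L4)  txn=BusUpgr  M[L4]=73
step 18: P0: store L4 := 96  ⟶  MII  (L4)  txn=BusRdX+Flush  M[L4]=87
step 19: P0: load  L5  ⟶  MII  (L5)  txn=∅  M[L5]=20
step 20: P2: store L5 := 2  ⟶  IIM  (L5)  txn=BusRdX+Flush  M[L5]=22
step 21: P1: load  L2  ⟶  IEI  (L2)  txn=∅  M[L2]=50
step 22: P0: store L4 := 48  ⟶  MII  (L4)  txn=∅  M[L4]=87
step 23: P0: store L4 := 86  ⟶  MII  (L4)  txn=∅  M[L4]=87
step 24: P2: store L5 := 75  ⟶  IIM  (L5)  txn=∅  M[L5]=22
step 25: P2: load  L4  ⟶  SIS  (L4)  txn=BusRd+Flush  M[L4]=86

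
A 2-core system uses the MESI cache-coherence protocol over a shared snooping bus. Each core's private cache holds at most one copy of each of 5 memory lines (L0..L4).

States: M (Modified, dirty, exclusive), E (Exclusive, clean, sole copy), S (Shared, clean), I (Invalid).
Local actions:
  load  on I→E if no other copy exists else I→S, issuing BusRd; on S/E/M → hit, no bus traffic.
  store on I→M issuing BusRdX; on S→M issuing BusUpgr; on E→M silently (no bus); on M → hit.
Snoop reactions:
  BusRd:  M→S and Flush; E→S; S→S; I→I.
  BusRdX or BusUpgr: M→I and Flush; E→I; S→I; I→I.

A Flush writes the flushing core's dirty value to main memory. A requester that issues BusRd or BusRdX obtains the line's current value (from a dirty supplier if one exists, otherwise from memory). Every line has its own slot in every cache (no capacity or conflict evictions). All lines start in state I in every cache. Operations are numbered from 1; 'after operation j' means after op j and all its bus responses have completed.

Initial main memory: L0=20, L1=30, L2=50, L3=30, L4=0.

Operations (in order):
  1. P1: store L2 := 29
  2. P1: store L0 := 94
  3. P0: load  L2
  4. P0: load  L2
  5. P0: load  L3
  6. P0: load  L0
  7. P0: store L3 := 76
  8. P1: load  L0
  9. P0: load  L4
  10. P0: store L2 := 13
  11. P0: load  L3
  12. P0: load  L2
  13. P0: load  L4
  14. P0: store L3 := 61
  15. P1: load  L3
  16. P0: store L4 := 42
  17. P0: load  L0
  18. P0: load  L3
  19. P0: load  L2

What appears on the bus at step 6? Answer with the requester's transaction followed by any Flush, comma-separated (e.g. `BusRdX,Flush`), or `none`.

1. P1: store L2 := 29  bus=[BusRdX]  L2: P0=I P1=M  mem[L2]=50
2. P1: store L0 := 94  bus=[BusRdX]  L0: P0=I P1=M  mem[L0]=20
3. P0: load  L2  bus=[BusRd,Flush]  L2: P0=S P1=S  mem[L2]=29
4. P0: load  L2  bus=[-]  L2: P0=S P1=S  mem[L2]=29
5. P0: load  L3  bus=[BusRd]  L3: P0=E P1=I  mem[L3]=30
6. P0: load  L0  bus=[BusRd,Flush]  L0: P0=S P1=S  mem[L0]=94
7. P0: store L3 := 76  bus=[-]  L3: P0=M P1=I  mem[L3]=30
8. P1: load  L0  bus=[-]  L0: P0=S P1=S  mem[L0]=94
9. P0: load  L4  bus=[BusRd]  L4: P0=E P1=I  mem[L4]=0
10. P0: store L2 := 13  bus=[BusUpgr]  L2: P0=M P1=I  mem[L2]=29
11. P0: load  L3  bus=[-]  L3: P0=M P1=I  mem[L3]=30
12. P0: load  L2  bus=[-]  L2: P0=M P1=I  mem[L2]=29
13. P0: load  L4  bus=[-]  L4: P0=E P1=I  mem[L4]=0
14. P0: store L3 := 61  bus=[-]  L3: P0=M P1=I  mem[L3]=30
15. P1: load  L3  bus=[BusRd,Flush]  L3: P0=S P1=S  mem[L3]=61
16. P0: store L4 := 42  bus=[-]  L4: P0=M P1=I  mem[L4]=0
17. P0: load  L0  bus=[-]  L0: P0=S P1=S  mem[L0]=94
18. P0: load  L3  bus=[-]  L3: P0=S P1=S  mem[L3]=61
19. P0: load  L2  bus=[-]  L2: P0=M P1=I  mem[L2]=29

bus = BusRd,Flush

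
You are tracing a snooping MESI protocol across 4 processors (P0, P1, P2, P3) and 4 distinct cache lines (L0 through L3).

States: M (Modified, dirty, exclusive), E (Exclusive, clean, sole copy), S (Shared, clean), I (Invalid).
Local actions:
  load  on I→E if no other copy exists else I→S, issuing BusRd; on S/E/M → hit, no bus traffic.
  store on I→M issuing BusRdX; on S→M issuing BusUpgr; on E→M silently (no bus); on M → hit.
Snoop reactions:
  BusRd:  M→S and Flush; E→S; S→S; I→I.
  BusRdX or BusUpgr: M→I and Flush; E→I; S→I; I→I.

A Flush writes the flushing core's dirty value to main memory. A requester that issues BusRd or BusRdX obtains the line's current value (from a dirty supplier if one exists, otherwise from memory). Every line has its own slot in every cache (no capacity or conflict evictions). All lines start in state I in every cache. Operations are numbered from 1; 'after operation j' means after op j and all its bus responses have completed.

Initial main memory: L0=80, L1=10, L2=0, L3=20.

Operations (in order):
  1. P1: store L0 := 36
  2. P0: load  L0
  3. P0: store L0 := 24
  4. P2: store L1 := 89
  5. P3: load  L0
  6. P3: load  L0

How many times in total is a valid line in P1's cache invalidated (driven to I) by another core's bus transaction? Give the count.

invalidations = 1

  op1 P1: store L0 := 36 → I/M/I/I on L0; bus BusRdX; mem=80
  op2 P0: load  L0 → S/S/I/I on L0; bus BusRd Flush; mem=36
  op3 P0: store L0 := 24 → M/I/I/I on L0; bus BusUpgr; mem=36
  op4 P2: store L1 := 89 → I/I/M/I on L1; bus BusRdX; mem=10
  op5 P3: load  L0 → S/I/I/S on L0; bus BusRd Flush; mem=24
  op6 P3: load  L0 → S/I/I/S on L0; bus (none); mem=24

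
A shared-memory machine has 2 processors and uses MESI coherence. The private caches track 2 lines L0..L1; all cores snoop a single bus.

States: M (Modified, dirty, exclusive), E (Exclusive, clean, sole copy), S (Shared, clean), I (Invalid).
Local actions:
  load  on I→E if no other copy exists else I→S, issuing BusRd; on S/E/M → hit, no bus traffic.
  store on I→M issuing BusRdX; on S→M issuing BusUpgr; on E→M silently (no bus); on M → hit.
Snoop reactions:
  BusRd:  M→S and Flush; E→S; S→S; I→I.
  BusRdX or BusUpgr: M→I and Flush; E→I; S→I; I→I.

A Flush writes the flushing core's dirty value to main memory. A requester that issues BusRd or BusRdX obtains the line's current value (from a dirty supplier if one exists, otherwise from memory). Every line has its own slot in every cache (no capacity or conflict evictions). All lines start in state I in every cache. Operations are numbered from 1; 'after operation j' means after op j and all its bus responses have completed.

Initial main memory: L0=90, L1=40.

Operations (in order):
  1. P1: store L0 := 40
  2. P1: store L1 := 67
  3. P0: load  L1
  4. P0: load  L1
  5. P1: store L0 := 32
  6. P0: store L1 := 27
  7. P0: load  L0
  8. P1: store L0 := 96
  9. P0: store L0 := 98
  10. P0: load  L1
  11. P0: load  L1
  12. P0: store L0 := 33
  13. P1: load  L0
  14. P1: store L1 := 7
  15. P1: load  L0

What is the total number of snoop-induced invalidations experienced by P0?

invalidations = 2

[1] P1: store L0 := 40 | P0:I, P1:M(40) | bus: BusRdX
[2] P1: store L1 := 67 | P0:I, P1:M(67) | bus: BusRdX
[3] P0: load  L1 | P0:S(67), P1:S(67) | bus: BusRd,Flush
[4] P0: load  L1 | P0:S(67), P1:S(67) | bus: none
[5] P1: store L0 := 32 | P0:I, P1:M(32) | bus: none
[6] P0: store L1 := 27 | P0:M(27), P1:I | bus: BusUpgr
[7] P0: load  L0 | P0:S(32), P1:S(32) | bus: BusRd,Flush
[8] P1: store L0 := 96 | P0:I, P1:M(96) | bus: BusUpgr
[9] P0: store L0 := 98 | P0:M(98), P1:I | bus: BusRdX,Flush
[10] P0: load  L1 | P0:M(27), P1:I | bus: none
[11] P0: load  L1 | P0:M(27), P1:I | bus: none
[12] P0: store L0 := 33 | P0:M(33), P1:I | bus: none
[13] P1: load  L0 | P0:S(33), P1:S(33) | bus: BusRd,Flush
[14] P1: store L1 := 7 | P0:I, P1:M(7) | bus: BusRdX,Flush
[15] P1: load  L0 | P0:S(33), P1:S(33) | bus: none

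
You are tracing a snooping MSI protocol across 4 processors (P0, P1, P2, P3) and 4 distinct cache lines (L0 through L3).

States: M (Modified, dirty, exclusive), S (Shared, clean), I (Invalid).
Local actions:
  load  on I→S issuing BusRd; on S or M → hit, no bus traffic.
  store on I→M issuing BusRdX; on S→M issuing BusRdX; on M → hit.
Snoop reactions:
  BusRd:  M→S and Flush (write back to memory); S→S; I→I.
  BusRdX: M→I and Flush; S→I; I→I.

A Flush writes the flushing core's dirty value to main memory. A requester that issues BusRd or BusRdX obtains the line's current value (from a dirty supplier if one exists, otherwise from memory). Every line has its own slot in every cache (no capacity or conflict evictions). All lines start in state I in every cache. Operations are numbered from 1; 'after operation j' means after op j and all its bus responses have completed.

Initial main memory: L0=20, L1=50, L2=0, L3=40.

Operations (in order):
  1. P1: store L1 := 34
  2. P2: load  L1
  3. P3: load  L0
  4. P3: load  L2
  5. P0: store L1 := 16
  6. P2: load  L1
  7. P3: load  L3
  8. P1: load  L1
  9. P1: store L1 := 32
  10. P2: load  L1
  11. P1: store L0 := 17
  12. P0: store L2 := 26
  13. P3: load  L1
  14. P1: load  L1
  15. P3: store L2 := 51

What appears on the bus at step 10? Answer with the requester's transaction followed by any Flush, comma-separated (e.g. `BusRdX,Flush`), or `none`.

[1] P1: store L1 := 34 | P0:I, P1:M(34), P2:I, P3:I | bus: BusRdX
[2] P2: load  L1 | P0:I, P1:S(34), P2:S(34), P3:I | bus: BusRd,Flush
[3] P3: load  L0 | P0:I, P1:I, P2:I, P3:S(20) | bus: BusRd
[4] P3: load  L2 | P0:I, P1:I, P2:I, P3:S(0) | bus: BusRd
[5] P0: store L1 := 16 | P0:M(16), P1:I, P2:I, P3:I | bus: BusRdX
[6] P2: load  L1 | P0:S(16), P1:I, P2:S(16), P3:I | bus: BusRd,Flush
[7] P3: load  L3 | P0:I, P1:I, P2:I, P3:S(40) | bus: BusRd
[8] P1: load  L1 | P0:S(16), P1:S(16), P2:S(16), P3:I | bus: BusRd
[9] P1: store L1 := 32 | P0:I, P1:M(32), P2:I, P3:I | bus: BusRdX
[10] P2: load  L1 | P0:I, P1:S(32), P2:S(32), P3:I | bus: BusRd,Flush
[11] P1: store L0 := 17 | P0:I, P1:M(17), P2:I, P3:I | bus: BusRdX
[12] P0: store L2 := 26 | P0:M(26), P1:I, P2:I, P3:I | bus: BusRdX
[13] P3: load  L1 | P0:I, P1:S(32), P2:S(32), P3:S(32) | bus: BusRd
[14] P1: load  L1 | P0:I, P1:S(32), P2:S(32), P3:S(32) | bus: none
[15] P3: store L2 := 51 | P0:I, P1:I, P2:I, P3:M(51) | bus: BusRdX,Flush

bus = BusRd,Flush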